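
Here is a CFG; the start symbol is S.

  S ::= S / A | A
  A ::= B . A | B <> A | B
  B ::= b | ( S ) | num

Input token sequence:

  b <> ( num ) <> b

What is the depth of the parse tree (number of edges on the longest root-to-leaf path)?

[S [A [B b] <> [A [B ( [S [A [B num]]] )] <> [A [B b]]]]]

7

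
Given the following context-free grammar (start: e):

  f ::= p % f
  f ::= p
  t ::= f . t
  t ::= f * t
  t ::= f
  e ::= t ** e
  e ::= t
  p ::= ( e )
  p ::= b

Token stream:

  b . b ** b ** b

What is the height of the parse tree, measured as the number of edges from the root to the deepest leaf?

6

[e [t [f [p b]] . [t [f [p b]]]] ** [e [t [f [p b]]] ** [e [t [f [p b]]]]]]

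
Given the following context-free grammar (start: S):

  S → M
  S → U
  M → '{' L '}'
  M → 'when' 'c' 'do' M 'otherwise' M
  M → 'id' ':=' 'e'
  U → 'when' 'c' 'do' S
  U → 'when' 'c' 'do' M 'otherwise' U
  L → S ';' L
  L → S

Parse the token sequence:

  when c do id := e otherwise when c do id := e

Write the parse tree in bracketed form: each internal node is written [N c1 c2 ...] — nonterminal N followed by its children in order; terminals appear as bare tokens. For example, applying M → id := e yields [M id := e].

[S [U when c do [M id := e] otherwise [U when c do [S [M id := e]]]]]

S
U
when c do M otherwise U
when c do id := e otherwise U
when c do id := e otherwise when c do S
when c do id := e otherwise when c do M
when c do id := e otherwise when c do id := e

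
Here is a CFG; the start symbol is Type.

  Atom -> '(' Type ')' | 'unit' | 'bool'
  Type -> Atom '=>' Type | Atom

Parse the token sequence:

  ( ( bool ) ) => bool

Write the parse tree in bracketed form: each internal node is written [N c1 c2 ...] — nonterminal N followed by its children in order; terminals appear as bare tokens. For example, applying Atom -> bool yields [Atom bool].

Type
Atom => Type
( Type ) => Type
( Atom ) => Type
( ( Type ) ) => Type
( ( Atom ) ) => Type
( ( bool ) ) => Type
( ( bool ) ) => Atom
( ( bool ) ) => bool

[Type [Atom ( [Type [Atom ( [Type [Atom bool]] )]] )] => [Type [Atom bool]]]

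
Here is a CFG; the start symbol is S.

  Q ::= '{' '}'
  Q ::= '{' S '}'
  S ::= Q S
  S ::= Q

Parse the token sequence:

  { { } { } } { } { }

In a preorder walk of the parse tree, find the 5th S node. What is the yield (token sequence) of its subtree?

{ }

[S [Q { [S [Q { }] [S [Q { }]]] }] [S [Q { }] [S [Q { }]]]]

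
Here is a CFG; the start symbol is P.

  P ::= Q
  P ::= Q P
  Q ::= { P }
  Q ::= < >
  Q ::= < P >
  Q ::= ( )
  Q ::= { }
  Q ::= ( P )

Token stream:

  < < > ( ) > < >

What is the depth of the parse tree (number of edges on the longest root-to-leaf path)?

5

[P [Q < [P [Q < >] [P [Q ( )]]] >] [P [Q < >]]]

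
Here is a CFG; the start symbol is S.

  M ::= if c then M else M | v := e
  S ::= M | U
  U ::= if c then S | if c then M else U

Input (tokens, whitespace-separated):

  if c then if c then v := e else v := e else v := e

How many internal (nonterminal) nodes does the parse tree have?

[S [M if c then [M if c then [M v := e] else [M v := e]] else [M v := e]]]

6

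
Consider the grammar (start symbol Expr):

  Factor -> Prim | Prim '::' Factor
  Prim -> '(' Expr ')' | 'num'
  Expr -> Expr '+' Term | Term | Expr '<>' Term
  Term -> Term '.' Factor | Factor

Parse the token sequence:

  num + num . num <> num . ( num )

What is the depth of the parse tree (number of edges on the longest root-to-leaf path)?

8

[Expr [Expr [Expr [Term [Factor [Prim num]]]] + [Term [Term [Factor [Prim num]]] . [Factor [Prim num]]]] <> [Term [Term [Factor [Prim num]]] . [Factor [Prim ( [Expr [Term [Factor [Prim num]]]] )]]]]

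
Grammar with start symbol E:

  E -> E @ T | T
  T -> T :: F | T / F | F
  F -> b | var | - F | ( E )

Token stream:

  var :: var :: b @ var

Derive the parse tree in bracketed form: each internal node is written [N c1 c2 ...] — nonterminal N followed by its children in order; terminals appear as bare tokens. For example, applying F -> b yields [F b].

[E [E [T [T [T [F var]] :: [F var]] :: [F b]]] @ [T [F var]]]

E
E @ T
T @ T
T :: F @ T
T :: F :: F @ T
F :: F :: F @ T
var :: F :: F @ T
var :: var :: F @ T
var :: var :: b @ T
var :: var :: b @ F
var :: var :: b @ var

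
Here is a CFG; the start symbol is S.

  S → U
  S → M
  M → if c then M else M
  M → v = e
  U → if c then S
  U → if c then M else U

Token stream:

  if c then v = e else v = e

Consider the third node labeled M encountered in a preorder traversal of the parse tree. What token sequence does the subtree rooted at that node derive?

v = e

[S [M if c then [M v = e] else [M v = e]]]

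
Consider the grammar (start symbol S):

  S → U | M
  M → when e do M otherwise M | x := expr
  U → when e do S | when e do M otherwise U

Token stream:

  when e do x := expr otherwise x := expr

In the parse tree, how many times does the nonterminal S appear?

1

[S [M when e do [M x := expr] otherwise [M x := expr]]]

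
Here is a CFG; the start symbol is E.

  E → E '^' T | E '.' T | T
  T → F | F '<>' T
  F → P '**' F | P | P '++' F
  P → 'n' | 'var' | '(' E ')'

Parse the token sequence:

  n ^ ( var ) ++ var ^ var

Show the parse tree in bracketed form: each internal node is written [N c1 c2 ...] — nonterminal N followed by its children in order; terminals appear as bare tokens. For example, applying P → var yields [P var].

[E [E [E [T [F [P n]]]] ^ [T [F [P ( [E [T [F [P var]]]] )] ++ [F [P var]]]]] ^ [T [F [P var]]]]

E
E ^ T
E ^ T ^ T
T ^ T ^ T
F ^ T ^ T
P ^ T ^ T
n ^ T ^ T
n ^ F ^ T
n ^ P ++ F ^ T
n ^ ( E ) ++ F ^ T
n ^ ( T ) ++ F ^ T
n ^ ( F ) ++ F ^ T
n ^ ( P ) ++ F ^ T
n ^ ( var ) ++ F ^ T
n ^ ( var ) ++ P ^ T
n ^ ( var ) ++ var ^ T
n ^ ( var ) ++ var ^ F
n ^ ( var ) ++ var ^ P
n ^ ( var ) ++ var ^ var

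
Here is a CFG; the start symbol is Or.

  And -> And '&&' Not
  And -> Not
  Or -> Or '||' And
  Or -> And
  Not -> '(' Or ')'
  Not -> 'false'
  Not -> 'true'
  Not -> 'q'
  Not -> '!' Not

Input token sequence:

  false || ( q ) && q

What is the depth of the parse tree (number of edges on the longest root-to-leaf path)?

7

[Or [Or [And [Not false]]] || [And [And [Not ( [Or [And [Not q]]] )]] && [Not q]]]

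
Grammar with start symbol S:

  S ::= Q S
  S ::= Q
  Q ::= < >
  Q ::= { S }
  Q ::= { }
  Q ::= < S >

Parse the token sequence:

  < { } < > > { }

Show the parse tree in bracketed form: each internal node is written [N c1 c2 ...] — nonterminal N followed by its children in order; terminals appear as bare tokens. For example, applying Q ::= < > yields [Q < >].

S
Q S
< S > S
< Q S > S
< { } S > S
< { } Q > S
< { } < > > S
< { } < > > Q
< { } < > > { }

[S [Q < [S [Q { }] [S [Q < >]]] >] [S [Q { }]]]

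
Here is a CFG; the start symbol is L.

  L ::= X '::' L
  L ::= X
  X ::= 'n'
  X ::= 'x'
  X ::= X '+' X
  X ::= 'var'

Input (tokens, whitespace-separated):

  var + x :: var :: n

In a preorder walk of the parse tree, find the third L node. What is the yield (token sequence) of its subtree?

n

[L [X [X var] + [X x]] :: [L [X var] :: [L [X n]]]]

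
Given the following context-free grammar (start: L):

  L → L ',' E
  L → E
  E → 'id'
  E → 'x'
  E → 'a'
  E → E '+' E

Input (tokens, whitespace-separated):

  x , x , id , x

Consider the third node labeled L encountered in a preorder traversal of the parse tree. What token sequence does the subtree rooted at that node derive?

[L [L [L [L [E x]] , [E x]] , [E id]] , [E x]]

x , x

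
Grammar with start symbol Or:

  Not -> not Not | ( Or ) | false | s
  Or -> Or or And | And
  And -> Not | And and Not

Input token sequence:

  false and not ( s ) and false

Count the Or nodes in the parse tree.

2

[Or [And [And [And [Not false]] and [Not not [Not ( [Or [And [Not s]]] )]]] and [Not false]]]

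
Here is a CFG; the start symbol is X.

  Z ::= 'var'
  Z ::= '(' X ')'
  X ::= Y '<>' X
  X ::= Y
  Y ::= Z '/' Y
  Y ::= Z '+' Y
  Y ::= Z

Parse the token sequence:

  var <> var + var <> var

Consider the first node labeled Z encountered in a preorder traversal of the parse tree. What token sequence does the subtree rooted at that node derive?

[X [Y [Z var]] <> [X [Y [Z var] + [Y [Z var]]] <> [X [Y [Z var]]]]]

var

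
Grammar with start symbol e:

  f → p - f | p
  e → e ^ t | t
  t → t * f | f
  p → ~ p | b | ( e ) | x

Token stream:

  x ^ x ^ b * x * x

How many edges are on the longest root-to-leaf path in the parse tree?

6

[e [e [e [t [f [p x]]]] ^ [t [f [p x]]]] ^ [t [t [t [f [p b]]] * [f [p x]]] * [f [p x]]]]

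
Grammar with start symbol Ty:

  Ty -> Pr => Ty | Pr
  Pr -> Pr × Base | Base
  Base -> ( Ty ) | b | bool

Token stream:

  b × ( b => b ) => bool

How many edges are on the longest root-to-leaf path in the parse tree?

[Ty [Pr [Pr [Base b]] × [Base ( [Ty [Pr [Base b]] => [Ty [Pr [Base b]]]] )]] => [Ty [Pr [Base bool]]]]

7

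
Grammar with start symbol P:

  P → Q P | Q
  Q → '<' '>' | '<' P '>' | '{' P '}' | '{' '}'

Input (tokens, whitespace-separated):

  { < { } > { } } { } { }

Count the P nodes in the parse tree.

[P [Q { [P [Q < [P [Q { }]] >] [P [Q { }]]] }] [P [Q { }] [P [Q { }]]]]

6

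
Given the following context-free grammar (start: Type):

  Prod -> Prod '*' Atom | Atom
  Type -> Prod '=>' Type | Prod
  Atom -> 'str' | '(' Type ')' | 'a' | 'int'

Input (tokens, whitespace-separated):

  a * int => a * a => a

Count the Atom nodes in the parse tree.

5

[Type [Prod [Prod [Atom a]] * [Atom int]] => [Type [Prod [Prod [Atom a]] * [Atom a]] => [Type [Prod [Atom a]]]]]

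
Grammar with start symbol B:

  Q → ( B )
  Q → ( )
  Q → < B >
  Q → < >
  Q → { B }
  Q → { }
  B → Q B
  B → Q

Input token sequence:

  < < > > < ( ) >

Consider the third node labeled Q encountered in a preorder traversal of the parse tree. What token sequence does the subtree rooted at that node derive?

[B [Q < [B [Q < >]] >] [B [Q < [B [Q ( )]] >]]]

< ( ) >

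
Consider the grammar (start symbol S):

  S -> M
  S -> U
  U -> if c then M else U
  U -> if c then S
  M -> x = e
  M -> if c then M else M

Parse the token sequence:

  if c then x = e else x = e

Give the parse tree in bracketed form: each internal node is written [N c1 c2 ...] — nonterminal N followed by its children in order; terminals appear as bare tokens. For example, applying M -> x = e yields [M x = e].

S
M
if c then M else M
if c then x = e else M
if c then x = e else x = e

[S [M if c then [M x = e] else [M x = e]]]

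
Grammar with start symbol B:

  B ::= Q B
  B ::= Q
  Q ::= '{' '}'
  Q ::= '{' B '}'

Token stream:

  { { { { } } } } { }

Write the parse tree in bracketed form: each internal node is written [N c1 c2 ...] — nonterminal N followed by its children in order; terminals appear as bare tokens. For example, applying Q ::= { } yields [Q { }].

B
Q B
{ B } B
{ Q } B
{ { B } } B
{ { Q } } B
{ { { B } } } B
{ { { Q } } } B
{ { { { } } } } B
{ { { { } } } } Q
{ { { { } } } } { }

[B [Q { [B [Q { [B [Q { [B [Q { }]] }]] }]] }] [B [Q { }]]]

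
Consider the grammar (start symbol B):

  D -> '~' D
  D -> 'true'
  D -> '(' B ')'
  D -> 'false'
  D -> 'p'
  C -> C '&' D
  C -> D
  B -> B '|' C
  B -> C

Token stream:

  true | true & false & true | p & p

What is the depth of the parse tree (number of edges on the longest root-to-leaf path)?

6

[B [B [B [C [D true]]] | [C [C [C [D true]] & [D false]] & [D true]]] | [C [C [D p]] & [D p]]]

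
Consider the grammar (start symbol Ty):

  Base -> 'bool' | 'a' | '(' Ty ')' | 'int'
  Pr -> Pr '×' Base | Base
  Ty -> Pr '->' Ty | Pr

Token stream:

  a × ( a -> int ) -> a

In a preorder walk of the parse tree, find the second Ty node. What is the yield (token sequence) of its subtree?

a -> int

[Ty [Pr [Pr [Base a]] × [Base ( [Ty [Pr [Base a]] -> [Ty [Pr [Base int]]]] )]] -> [Ty [Pr [Base a]]]]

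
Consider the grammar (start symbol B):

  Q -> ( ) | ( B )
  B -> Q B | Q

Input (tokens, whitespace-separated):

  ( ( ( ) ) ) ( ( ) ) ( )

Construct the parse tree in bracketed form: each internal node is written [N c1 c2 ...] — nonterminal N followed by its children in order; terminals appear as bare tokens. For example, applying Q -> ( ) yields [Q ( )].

[B [Q ( [B [Q ( [B [Q ( )]] )]] )] [B [Q ( [B [Q ( )]] )] [B [Q ( )]]]]

B
Q B
( B ) B
( Q ) B
( ( B ) ) B
( ( Q ) ) B
( ( ( ) ) ) B
( ( ( ) ) ) Q B
( ( ( ) ) ) ( B ) B
( ( ( ) ) ) ( Q ) B
( ( ( ) ) ) ( ( ) ) B
( ( ( ) ) ) ( ( ) ) Q
( ( ( ) ) ) ( ( ) ) ( )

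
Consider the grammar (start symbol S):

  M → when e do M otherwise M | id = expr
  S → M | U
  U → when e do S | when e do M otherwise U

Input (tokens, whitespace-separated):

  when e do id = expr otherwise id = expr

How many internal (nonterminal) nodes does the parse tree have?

4

[S [M when e do [M id = expr] otherwise [M id = expr]]]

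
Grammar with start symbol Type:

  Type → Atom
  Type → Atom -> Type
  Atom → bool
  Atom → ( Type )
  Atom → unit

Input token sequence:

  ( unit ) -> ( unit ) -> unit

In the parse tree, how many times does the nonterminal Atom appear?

5

[Type [Atom ( [Type [Atom unit]] )] -> [Type [Atom ( [Type [Atom unit]] )] -> [Type [Atom unit]]]]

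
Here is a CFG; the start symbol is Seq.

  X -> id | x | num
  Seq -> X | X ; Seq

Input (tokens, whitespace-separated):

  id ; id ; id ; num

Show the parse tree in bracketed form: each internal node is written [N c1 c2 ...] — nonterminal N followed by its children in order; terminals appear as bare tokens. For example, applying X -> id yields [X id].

Seq
X ; Seq
id ; Seq
id ; X ; Seq
id ; id ; Seq
id ; id ; X ; Seq
id ; id ; id ; Seq
id ; id ; id ; X
id ; id ; id ; num

[Seq [X id] ; [Seq [X id] ; [Seq [X id] ; [Seq [X num]]]]]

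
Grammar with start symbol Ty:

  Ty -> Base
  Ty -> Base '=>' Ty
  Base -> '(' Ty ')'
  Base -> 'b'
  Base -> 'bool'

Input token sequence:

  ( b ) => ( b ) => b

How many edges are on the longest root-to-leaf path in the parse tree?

[Ty [Base ( [Ty [Base b]] )] => [Ty [Base ( [Ty [Base b]] )] => [Ty [Base b]]]]

5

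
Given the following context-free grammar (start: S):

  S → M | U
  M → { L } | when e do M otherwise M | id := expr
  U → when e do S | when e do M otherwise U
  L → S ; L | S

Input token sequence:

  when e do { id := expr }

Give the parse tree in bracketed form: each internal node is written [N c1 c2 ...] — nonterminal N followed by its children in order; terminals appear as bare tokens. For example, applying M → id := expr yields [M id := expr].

[S [U when e do [S [M { [L [S [M id := expr]]] }]]]]

S
U
when e do S
when e do M
when e do { L }
when e do { S }
when e do { M }
when e do { id := expr }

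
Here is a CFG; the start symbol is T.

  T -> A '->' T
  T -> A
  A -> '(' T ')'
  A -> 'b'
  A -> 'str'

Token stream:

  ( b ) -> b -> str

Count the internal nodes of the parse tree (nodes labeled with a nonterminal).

[T [A ( [T [A b]] )] -> [T [A b] -> [T [A str]]]]

8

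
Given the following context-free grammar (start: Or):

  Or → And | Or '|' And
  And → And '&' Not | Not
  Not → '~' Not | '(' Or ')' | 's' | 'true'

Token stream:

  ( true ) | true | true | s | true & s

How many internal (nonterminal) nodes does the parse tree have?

[Or [Or [Or [Or [Or [And [Not ( [Or [And [Not true]]] )]]] | [And [Not true]]] | [And [Not true]]] | [And [Not s]]] | [And [And [Not true]] & [Not s]]]

20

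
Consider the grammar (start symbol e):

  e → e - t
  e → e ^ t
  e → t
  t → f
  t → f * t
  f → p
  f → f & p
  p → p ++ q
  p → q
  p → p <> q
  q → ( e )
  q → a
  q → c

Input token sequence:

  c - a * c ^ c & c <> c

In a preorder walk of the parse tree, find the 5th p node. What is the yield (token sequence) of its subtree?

[e [e [e [t [f [p [q c]]]]] - [t [f [p [q a]]] * [t [f [p [q c]]]]]] ^ [t [f [f [p [q c]]] & [p [p [q c]] <> [q c]]]]]

c <> c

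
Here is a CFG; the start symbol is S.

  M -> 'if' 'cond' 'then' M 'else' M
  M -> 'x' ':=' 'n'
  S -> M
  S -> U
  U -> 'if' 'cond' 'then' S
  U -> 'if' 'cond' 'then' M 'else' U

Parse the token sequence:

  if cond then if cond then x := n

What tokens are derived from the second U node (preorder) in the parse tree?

[S [U if cond then [S [U if cond then [S [M x := n]]]]]]

if cond then x := n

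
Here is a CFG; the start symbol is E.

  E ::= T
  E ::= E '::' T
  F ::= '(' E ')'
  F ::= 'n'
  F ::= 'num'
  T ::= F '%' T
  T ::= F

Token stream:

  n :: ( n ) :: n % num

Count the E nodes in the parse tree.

4

[E [E [E [T [F n]]] :: [T [F ( [E [T [F n]]] )]]] :: [T [F n] % [T [F num]]]]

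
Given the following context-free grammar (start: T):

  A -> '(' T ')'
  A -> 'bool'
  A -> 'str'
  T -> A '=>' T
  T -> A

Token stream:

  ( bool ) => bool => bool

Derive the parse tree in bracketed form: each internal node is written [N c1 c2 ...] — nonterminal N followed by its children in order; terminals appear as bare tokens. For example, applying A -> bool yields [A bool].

[T [A ( [T [A bool]] )] => [T [A bool] => [T [A bool]]]]

T
A => T
( T ) => T
( A ) => T
( bool ) => T
( bool ) => A => T
( bool ) => bool => T
( bool ) => bool => A
( bool ) => bool => bool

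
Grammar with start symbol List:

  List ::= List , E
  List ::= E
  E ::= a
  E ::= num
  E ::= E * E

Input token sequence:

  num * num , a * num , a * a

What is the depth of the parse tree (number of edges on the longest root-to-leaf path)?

5

[List [List [List [E [E num] * [E num]]] , [E [E a] * [E num]]] , [E [E a] * [E a]]]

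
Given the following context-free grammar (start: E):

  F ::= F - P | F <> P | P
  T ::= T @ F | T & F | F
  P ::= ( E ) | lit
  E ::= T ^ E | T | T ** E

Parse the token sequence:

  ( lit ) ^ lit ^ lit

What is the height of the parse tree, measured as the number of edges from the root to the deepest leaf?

8

[E [T [F [P ( [E [T [F [P lit]]]] )]]] ^ [E [T [F [P lit]]] ^ [E [T [F [P lit]]]]]]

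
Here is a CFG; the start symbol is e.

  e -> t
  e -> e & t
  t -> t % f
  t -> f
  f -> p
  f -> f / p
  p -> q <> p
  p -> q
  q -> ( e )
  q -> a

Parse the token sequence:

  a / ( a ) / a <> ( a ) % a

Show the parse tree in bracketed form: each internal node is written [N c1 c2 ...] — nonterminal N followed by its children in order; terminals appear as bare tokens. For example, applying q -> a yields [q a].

[e [t [t [f [f [f [p [q a]]] / [p [q ( [e [t [f [p [q a]]]]] )]]] / [p [q a] <> [p [q ( [e [t [f [p [q a]]]]] )]]]]] % [f [p [q a]]]]]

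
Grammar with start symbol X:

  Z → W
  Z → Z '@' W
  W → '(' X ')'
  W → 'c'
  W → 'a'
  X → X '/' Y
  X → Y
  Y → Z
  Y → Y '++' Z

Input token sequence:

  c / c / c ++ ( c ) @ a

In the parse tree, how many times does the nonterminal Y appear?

5

[X [X [X [Y [Z [W c]]]] / [Y [Z [W c]]]] / [Y [Y [Z [W c]]] ++ [Z [Z [W ( [X [Y [Z [W c]]]] )]] @ [W a]]]]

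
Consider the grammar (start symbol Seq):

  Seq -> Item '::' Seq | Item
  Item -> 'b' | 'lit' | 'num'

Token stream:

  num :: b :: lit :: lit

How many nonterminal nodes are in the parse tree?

8

[Seq [Item num] :: [Seq [Item b] :: [Seq [Item lit] :: [Seq [Item lit]]]]]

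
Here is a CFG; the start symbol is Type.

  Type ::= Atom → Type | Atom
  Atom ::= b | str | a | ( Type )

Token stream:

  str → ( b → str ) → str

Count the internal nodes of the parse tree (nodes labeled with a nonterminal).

[Type [Atom str] → [Type [Atom ( [Type [Atom b] → [Type [Atom str]]] )] → [Type [Atom str]]]]

10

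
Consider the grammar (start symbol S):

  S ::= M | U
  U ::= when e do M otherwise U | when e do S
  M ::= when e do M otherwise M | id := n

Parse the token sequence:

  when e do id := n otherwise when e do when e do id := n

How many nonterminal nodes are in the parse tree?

[S [U when e do [M id := n] otherwise [U when e do [S [U when e do [S [M id := n]]]]]]]

8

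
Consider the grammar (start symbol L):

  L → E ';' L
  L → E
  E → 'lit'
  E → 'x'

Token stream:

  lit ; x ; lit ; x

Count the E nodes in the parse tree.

4

[L [E lit] ; [L [E x] ; [L [E lit] ; [L [E x]]]]]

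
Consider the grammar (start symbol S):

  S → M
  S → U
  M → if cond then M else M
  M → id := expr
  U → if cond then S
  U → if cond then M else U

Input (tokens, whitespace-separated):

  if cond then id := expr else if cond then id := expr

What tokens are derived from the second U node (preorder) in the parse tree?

[S [U if cond then [M id := expr] else [U if cond then [S [M id := expr]]]]]

if cond then id := expr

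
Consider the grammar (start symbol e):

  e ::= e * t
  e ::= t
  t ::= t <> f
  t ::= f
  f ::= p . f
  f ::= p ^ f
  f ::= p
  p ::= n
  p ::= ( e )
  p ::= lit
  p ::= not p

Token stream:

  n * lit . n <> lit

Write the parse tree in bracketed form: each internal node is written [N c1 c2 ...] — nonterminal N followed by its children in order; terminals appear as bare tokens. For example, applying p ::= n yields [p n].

[e [e [t [f [p n]]]] * [t [t [f [p lit] . [f [p n]]]] <> [f [p lit]]]]

e
e * t
t * t
f * t
p * t
n * t
n * t <> f
n * f <> f
n * p . f <> f
n * lit . f <> f
n * lit . p <> f
n * lit . n <> f
n * lit . n <> p
n * lit . n <> lit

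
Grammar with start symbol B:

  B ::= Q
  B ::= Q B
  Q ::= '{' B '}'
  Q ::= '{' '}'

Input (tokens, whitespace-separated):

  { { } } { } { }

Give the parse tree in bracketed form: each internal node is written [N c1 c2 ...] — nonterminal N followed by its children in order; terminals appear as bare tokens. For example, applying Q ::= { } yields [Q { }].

B
Q B
{ B } B
{ Q } B
{ { } } B
{ { } } Q B
{ { } } { } B
{ { } } { } Q
{ { } } { } { }

[B [Q { [B [Q { }]] }] [B [Q { }] [B [Q { }]]]]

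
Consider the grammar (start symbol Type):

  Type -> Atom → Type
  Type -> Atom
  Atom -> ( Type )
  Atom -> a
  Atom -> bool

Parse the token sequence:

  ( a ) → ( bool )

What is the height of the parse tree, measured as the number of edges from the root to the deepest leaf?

5

[Type [Atom ( [Type [Atom a]] )] → [Type [Atom ( [Type [Atom bool]] )]]]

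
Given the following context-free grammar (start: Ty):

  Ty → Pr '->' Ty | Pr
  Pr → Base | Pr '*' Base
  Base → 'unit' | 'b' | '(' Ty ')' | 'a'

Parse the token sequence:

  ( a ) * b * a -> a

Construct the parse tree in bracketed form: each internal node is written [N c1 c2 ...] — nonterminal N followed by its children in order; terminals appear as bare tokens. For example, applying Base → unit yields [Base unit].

[Ty [Pr [Pr [Pr [Base ( [Ty [Pr [Base a]]] )]] * [Base b]] * [Base a]] -> [Ty [Pr [Base a]]]]

Ty
Pr -> Ty
Pr * Base -> Ty
Pr * Base * Base -> Ty
Base * Base * Base -> Ty
( Ty ) * Base * Base -> Ty
( Pr ) * Base * Base -> Ty
( Base ) * Base * Base -> Ty
( a ) * Base * Base -> Ty
( a ) * b * Base -> Ty
( a ) * b * a -> Ty
( a ) * b * a -> Pr
( a ) * b * a -> Base
( a ) * b * a -> a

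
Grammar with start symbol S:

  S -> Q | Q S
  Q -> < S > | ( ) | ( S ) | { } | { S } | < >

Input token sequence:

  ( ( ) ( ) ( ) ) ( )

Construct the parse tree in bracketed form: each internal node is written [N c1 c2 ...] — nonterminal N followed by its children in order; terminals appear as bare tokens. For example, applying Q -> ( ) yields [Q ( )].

[S [Q ( [S [Q ( )] [S [Q ( )] [S [Q ( )]]]] )] [S [Q ( )]]]

S
Q S
( S ) S
( Q S ) S
( ( ) S ) S
( ( ) Q S ) S
( ( ) ( ) S ) S
( ( ) ( ) Q ) S
( ( ) ( ) ( ) ) S
( ( ) ( ) ( ) ) Q
( ( ) ( ) ( ) ) ( )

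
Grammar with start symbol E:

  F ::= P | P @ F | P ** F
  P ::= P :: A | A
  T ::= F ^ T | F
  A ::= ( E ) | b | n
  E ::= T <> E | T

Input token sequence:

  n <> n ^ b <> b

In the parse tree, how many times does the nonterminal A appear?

[E [T [F [P [A n]]]] <> [E [T [F [P [A n]]] ^ [T [F [P [A b]]]]] <> [E [T [F [P [A b]]]]]]]

4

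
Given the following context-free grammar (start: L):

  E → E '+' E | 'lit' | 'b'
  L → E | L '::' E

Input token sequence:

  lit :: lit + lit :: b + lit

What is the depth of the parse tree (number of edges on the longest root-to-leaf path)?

[L [L [L [E lit]] :: [E [E lit] + [E lit]]] :: [E [E b] + [E lit]]]

4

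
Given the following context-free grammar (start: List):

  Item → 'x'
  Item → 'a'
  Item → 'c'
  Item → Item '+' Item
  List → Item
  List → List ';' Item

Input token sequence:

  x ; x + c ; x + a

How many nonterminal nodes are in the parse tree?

[List [List [List [Item x]] ; [Item [Item x] + [Item c]]] ; [Item [Item x] + [Item a]]]

10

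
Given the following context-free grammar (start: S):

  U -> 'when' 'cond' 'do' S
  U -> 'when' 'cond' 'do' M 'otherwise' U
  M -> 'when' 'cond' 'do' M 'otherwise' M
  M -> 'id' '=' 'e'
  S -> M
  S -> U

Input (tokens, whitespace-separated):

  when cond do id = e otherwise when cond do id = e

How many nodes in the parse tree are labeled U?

2

[S [U when cond do [M id = e] otherwise [U when cond do [S [M id = e]]]]]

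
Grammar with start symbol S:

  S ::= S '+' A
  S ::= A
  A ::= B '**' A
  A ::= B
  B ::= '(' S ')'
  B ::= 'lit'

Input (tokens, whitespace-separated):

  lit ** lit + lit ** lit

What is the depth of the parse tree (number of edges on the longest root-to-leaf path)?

5

[S [S [A [B lit] ** [A [B lit]]]] + [A [B lit] ** [A [B lit]]]]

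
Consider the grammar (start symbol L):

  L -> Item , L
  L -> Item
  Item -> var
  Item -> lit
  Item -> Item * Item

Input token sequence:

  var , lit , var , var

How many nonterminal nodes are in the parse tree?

[L [Item var] , [L [Item lit] , [L [Item var] , [L [Item var]]]]]

8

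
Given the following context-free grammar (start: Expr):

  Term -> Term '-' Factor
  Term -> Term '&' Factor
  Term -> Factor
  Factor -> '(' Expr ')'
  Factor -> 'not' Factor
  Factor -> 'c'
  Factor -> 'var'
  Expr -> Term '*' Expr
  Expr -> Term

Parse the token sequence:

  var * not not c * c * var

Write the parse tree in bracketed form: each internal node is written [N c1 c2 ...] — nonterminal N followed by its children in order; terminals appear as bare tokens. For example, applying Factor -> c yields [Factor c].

[Expr [Term [Factor var]] * [Expr [Term [Factor not [Factor not [Factor c]]]] * [Expr [Term [Factor c]] * [Expr [Term [Factor var]]]]]]

Expr
Term * Expr
Factor * Expr
var * Expr
var * Term * Expr
var * Factor * Expr
var * not Factor * Expr
var * not not Factor * Expr
var * not not c * Expr
var * not not c * Term * Expr
var * not not c * Factor * Expr
var * not not c * c * Expr
var * not not c * c * Term
var * not not c * c * Factor
var * not not c * c * var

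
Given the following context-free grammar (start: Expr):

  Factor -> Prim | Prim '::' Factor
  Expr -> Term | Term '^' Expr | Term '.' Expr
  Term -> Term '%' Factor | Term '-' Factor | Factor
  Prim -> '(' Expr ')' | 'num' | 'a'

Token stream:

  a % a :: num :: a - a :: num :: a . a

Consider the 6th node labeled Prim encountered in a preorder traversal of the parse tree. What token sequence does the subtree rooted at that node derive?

num

[Expr [Term [Term [Term [Factor [Prim a]]] % [Factor [Prim a] :: [Factor [Prim num] :: [Factor [Prim a]]]]] - [Factor [Prim a] :: [Factor [Prim num] :: [Factor [Prim a]]]]] . [Expr [Term [Factor [Prim a]]]]]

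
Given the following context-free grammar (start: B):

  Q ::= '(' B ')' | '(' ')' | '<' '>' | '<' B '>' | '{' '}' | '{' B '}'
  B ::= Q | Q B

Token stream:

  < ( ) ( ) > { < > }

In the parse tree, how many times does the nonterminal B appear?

[B [Q < [B [Q ( )] [B [Q ( )]]] >] [B [Q { [B [Q < >]] }]]]

5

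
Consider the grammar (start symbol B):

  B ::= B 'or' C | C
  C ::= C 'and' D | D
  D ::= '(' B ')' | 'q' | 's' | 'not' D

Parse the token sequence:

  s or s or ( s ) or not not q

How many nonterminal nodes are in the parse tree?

[B [B [B [B [C [D s]]] or [C [D s]]] or [C [D ( [B [C [D s]]] )]]] or [C [D not [D not [D q]]]]]

17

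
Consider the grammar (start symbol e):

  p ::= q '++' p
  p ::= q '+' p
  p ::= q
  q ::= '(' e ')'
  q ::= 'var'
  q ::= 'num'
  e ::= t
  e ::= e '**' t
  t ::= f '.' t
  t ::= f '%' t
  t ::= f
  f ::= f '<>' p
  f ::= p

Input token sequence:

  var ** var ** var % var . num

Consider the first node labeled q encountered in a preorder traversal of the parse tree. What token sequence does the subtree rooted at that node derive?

[e [e [e [t [f [p [q var]]]]] ** [t [f [p [q var]]]]] ** [t [f [p [q var]]] % [t [f [p [q var]]] . [t [f [p [q num]]]]]]]

var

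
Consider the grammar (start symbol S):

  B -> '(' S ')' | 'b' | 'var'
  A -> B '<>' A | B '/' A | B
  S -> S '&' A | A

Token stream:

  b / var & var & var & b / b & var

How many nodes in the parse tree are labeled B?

7

[S [S [S [S [S [A [B b] / [A [B var]]]] & [A [B var]]] & [A [B var]]] & [A [B b] / [A [B b]]]] & [A [B var]]]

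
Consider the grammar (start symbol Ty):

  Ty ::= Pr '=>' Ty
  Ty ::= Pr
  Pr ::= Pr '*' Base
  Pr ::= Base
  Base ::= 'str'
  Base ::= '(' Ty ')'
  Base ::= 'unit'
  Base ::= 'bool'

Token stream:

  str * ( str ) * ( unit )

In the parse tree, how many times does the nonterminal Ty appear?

3

[Ty [Pr [Pr [Pr [Base str]] * [Base ( [Ty [Pr [Base str]]] )]] * [Base ( [Ty [Pr [Base unit]]] )]]]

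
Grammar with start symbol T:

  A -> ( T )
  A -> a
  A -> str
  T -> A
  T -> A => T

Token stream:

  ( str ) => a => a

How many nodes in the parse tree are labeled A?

4

[T [A ( [T [A str]] )] => [T [A a] => [T [A a]]]]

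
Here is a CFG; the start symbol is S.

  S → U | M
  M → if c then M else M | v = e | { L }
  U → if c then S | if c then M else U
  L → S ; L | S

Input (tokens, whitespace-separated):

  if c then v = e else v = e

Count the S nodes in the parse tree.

1

[S [M if c then [M v = e] else [M v = e]]]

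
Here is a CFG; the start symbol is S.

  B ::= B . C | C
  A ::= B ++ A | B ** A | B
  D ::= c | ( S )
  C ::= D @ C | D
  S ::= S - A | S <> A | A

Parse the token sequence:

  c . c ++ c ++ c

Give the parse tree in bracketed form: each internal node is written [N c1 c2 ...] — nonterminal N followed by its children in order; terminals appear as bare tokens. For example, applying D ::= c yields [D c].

S
A
B ++ A
B . C ++ A
C . C ++ A
D . C ++ A
c . C ++ A
c . D ++ A
c . c ++ A
c . c ++ B ++ A
c . c ++ C ++ A
c . c ++ D ++ A
c . c ++ c ++ A
c . c ++ c ++ B
c . c ++ c ++ C
c . c ++ c ++ D
c . c ++ c ++ c

[S [A [B [B [C [D c]]] . [C [D c]]] ++ [A [B [C [D c]]] ++ [A [B [C [D c]]]]]]]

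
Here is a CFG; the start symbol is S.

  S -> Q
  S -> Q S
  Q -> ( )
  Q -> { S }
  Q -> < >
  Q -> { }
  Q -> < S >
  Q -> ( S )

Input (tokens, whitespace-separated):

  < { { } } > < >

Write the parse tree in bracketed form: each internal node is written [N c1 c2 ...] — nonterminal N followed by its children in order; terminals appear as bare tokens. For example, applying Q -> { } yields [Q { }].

[S [Q < [S [Q { [S [Q { }]] }]] >] [S [Q < >]]]

S
Q S
< S > S
< Q > S
< { S } > S
< { Q } > S
< { { } } > S
< { { } } > Q
< { { } } > < >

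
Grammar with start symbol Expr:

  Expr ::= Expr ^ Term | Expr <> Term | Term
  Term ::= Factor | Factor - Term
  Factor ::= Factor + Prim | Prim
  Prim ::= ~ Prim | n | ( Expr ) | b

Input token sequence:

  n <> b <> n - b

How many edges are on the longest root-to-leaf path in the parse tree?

6

[Expr [Expr [Expr [Term [Factor [Prim n]]]] <> [Term [Factor [Prim b]]]] <> [Term [Factor [Prim n]] - [Term [Factor [Prim b]]]]]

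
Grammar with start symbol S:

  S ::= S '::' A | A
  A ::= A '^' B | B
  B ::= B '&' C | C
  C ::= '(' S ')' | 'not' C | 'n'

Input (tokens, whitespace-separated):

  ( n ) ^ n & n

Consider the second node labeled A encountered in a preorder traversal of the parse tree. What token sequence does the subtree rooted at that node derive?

( n )

[S [A [A [B [C ( [S [A [B [C n]]]] )]]] ^ [B [B [C n]] & [C n]]]]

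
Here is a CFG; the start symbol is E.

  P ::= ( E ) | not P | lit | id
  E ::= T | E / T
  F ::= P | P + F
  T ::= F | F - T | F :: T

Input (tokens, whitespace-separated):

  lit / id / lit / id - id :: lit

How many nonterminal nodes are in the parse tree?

22

[E [E [E [E [T [F [P lit]]]] / [T [F [P id]]]] / [T [F [P lit]]]] / [T [F [P id]] - [T [F [P id]] :: [T [F [P lit]]]]]]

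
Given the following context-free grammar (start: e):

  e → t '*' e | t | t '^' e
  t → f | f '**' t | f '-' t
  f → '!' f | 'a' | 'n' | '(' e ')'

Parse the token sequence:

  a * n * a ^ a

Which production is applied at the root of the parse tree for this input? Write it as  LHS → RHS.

e → t '*' e

[e [t [f a]] * [e [t [f n]] * [e [t [f a]] ^ [e [t [f a]]]]]]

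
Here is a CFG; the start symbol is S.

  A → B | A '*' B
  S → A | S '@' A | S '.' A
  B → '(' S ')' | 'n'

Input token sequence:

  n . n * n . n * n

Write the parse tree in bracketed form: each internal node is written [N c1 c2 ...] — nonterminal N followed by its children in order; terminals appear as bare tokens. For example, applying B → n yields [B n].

[S [S [S [A [B n]]] . [A [A [B n]] * [B n]]] . [A [A [B n]] * [B n]]]

S
S . A
S . A . A
A . A . A
B . A . A
n . A . A
n . A * B . A
n . B * B . A
n . n * B . A
n . n * n . A
n . n * n . A * B
n . n * n . B * B
n . n * n . n * B
n . n * n . n * n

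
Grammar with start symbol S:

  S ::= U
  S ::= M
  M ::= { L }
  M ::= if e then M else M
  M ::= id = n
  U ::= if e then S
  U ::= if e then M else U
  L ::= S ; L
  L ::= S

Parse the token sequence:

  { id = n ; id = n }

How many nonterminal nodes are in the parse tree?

8

[S [M { [L [S [M id = n]] ; [L [S [M id = n]]]] }]]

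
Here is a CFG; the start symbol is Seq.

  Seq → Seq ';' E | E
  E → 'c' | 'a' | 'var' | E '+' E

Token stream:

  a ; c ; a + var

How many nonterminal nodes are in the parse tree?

[Seq [Seq [Seq [E a]] ; [E c]] ; [E [E a] + [E var]]]

8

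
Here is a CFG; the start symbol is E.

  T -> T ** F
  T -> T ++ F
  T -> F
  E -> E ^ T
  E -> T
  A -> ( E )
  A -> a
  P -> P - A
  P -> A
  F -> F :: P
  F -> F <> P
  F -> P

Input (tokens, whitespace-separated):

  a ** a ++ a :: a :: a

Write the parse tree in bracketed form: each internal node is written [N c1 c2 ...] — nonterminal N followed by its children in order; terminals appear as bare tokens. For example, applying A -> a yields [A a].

E
T
T ++ F
T ** F ++ F
F ** F ++ F
P ** F ++ F
A ** F ++ F
a ** F ++ F
a ** P ++ F
a ** A ++ F
a ** a ++ F
a ** a ++ F :: P
a ** a ++ F :: P :: P
a ** a ++ P :: P :: P
a ** a ++ A :: P :: P
a ** a ++ a :: P :: P
a ** a ++ a :: A :: P
a ** a ++ a :: a :: P
a ** a ++ a :: a :: A
a ** a ++ a :: a :: a

[E [T [T [T [F [P [A a]]]] ** [F [P [A a]]]] ++ [F [F [F [P [A a]]] :: [P [A a]]] :: [P [A a]]]]]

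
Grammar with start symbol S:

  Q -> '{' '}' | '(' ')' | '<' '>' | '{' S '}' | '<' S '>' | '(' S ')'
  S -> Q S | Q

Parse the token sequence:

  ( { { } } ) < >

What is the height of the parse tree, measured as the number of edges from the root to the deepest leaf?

6

[S [Q ( [S [Q { [S [Q { }]] }]] )] [S [Q < >]]]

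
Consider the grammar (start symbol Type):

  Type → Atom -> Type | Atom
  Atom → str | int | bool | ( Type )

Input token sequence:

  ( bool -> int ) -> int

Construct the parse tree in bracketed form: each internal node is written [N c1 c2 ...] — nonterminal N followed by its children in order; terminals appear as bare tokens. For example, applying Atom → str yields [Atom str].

Type
Atom -> Type
( Type ) -> Type
( Atom -> Type ) -> Type
( bool -> Type ) -> Type
( bool -> Atom ) -> Type
( bool -> int ) -> Type
( bool -> int ) -> Atom
( bool -> int ) -> int

[Type [Atom ( [Type [Atom bool] -> [Type [Atom int]]] )] -> [Type [Atom int]]]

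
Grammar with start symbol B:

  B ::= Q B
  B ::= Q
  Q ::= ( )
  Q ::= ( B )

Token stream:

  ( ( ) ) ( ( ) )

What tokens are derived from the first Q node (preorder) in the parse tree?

( ( ) )

[B [Q ( [B [Q ( )]] )] [B [Q ( [B [Q ( )]] )]]]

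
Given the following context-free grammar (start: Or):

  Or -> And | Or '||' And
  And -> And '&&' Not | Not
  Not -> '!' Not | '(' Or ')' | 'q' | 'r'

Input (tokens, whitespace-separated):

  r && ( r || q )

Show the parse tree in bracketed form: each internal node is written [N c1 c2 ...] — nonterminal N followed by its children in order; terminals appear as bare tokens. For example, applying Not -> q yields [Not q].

[Or [And [And [Not r]] && [Not ( [Or [Or [And [Not r]]] || [And [Not q]]] )]]]

Or
And
And && Not
Not && Not
r && Not
r && ( Or )
r && ( Or || And )
r && ( And || And )
r && ( Not || And )
r && ( r || And )
r && ( r || Not )
r && ( r || q )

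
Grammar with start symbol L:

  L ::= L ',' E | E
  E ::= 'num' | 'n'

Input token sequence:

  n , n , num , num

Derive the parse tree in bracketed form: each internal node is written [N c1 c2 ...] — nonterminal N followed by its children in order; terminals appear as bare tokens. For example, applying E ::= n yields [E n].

[L [L [L [L [E n]] , [E n]] , [E num]] , [E num]]

L
L , E
L , E , E
L , E , E , E
E , E , E , E
n , E , E , E
n , n , E , E
n , n , num , E
n , n , num , num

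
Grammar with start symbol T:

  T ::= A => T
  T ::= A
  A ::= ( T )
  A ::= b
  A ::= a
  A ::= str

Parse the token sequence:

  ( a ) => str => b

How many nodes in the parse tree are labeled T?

[T [A ( [T [A a]] )] => [T [A str] => [T [A b]]]]

4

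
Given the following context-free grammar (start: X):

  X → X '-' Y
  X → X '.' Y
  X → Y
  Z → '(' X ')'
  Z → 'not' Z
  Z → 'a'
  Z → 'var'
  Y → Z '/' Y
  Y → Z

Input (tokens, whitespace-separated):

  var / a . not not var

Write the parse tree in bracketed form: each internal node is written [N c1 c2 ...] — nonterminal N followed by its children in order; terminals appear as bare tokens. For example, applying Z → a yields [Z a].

X
X . Y
Y . Y
Z / Y . Y
var / Y . Y
var / Z . Y
var / a . Y
var / a . Z
var / a . not Z
var / a . not not Z
var / a . not not var

[X [X [Y [Z var] / [Y [Z a]]]] . [Y [Z not [Z not [Z var]]]]]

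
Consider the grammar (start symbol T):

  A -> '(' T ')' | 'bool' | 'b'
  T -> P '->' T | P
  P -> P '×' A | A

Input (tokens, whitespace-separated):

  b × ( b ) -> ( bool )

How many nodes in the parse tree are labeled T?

[T [P [P [A b]] × [A ( [T [P [A b]]] )]] -> [T [P [A ( [T [P [A bool]]] )]]]]

4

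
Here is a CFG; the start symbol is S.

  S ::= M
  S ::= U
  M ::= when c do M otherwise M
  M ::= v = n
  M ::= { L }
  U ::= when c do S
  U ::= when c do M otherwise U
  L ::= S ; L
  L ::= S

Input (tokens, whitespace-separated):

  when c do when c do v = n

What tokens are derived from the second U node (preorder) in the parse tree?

[S [U when c do [S [U when c do [S [M v = n]]]]]]

when c do v = n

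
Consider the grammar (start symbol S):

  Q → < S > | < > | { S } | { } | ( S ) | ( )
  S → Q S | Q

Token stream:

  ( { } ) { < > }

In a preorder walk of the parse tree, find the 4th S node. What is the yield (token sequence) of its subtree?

[S [Q ( [S [Q { }]] )] [S [Q { [S [Q < >]] }]]]

< >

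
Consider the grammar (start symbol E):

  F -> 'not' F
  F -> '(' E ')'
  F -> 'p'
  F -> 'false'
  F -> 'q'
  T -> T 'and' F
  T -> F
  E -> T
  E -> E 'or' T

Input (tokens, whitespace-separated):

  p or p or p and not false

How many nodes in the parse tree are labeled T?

4

[E [E [E [T [F p]]] or [T [F p]]] or [T [T [F p]] and [F not [F false]]]]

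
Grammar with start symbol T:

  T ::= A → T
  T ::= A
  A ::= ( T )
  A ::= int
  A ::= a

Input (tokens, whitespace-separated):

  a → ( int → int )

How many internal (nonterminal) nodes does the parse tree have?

8

[T [A a] → [T [A ( [T [A int] → [T [A int]]] )]]]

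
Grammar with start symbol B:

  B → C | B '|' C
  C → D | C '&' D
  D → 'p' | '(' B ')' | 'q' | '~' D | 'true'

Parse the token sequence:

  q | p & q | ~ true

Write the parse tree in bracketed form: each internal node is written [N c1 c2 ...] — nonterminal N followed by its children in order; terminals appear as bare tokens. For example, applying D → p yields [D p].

[B [B [B [C [D q]]] | [C [C [D p]] & [D q]]] | [C [D ~ [D true]]]]

B
B | C
B | C | C
C | C | C
D | C | C
q | C | C
q | C & D | C
q | D & D | C
q | p & D | C
q | p & q | C
q | p & q | D
q | p & q | ~ D
q | p & q | ~ true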